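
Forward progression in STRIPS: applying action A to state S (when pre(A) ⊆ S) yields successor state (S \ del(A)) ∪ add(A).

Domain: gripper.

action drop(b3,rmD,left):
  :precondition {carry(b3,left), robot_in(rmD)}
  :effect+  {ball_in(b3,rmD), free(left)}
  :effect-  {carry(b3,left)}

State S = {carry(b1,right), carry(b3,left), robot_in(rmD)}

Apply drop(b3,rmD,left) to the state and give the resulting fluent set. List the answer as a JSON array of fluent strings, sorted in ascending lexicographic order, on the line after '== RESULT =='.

Progress:
  pre ⊆ S: {carry(b3,left), robot_in(rmD)} ⊆ S  — applicable
  S \ del = {carry(b1,right), robot_in(rmD)}
  ∪ add   = {ball_in(b3,rmD), carry(b1,right), free(left), robot_in(rmD)}

== RESULT ==
["ball_in(b3,rmD)", "carry(b1,right)", "free(left)", "robot_in(rmD)"]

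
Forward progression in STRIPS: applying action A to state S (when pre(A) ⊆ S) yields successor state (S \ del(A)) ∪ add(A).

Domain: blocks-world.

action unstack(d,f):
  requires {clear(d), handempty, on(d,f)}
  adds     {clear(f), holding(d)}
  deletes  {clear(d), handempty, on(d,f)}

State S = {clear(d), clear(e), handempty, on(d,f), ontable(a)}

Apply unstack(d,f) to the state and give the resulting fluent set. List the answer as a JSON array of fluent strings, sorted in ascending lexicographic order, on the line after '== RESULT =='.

Progress:
  pre ⊆ S: {clear(d), handempty, on(d,f)} ⊆ S  — applicable
  S \ del = {clear(e), ontable(a)}
  ∪ add   = {clear(e), clear(f), holding(d), ontable(a)}

== RESULT ==
["clear(e)", "clear(f)", "holding(d)", "ontable(a)"]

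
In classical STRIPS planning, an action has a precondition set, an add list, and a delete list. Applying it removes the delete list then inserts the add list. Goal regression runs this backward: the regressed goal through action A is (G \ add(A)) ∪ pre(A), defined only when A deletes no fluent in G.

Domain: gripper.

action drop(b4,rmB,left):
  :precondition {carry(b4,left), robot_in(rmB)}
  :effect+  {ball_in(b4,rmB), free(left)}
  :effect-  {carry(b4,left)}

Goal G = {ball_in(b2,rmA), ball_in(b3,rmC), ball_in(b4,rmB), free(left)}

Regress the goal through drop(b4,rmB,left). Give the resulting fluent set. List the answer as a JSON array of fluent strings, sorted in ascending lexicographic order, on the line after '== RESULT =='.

Compute (G \ add) ∪ pre:
  G ∩ del = {}  (empty — regression defined)
  G \ add = {ball_in(b2,rmA), ball_in(b3,rmC), ball_in(b4,rmB), free(left)} \ {ball_in(b4,rmB), free(left)} = {ball_in(b2,rmA), ball_in(b3,rmC)}
  ∪ pre   = {ball_in(b2,rmA), ball_in(b3,rmC)} ∪ {carry(b4,left), robot_in(rmB)}
          = {ball_in(b2,rmA), ball_in(b3,rmC), carry(b4,left), robot_in(rmB)}

== RESULT ==
["ball_in(b2,rmA)", "ball_in(b3,rmC)", "carry(b4,left)", "robot_in(rmB)"]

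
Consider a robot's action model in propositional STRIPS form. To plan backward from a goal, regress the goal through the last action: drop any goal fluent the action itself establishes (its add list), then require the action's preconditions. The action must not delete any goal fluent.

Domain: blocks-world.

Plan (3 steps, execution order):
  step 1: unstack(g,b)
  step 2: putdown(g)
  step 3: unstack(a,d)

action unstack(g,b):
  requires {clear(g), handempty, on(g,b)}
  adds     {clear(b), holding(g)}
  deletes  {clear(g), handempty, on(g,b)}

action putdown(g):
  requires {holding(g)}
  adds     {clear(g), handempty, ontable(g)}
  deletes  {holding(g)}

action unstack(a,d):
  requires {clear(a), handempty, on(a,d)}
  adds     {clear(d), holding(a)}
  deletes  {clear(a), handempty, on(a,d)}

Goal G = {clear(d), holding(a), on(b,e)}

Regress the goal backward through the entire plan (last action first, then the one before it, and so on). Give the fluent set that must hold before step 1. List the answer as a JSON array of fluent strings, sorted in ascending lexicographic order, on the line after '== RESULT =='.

Work backward from the goal:
  through step 3 (unstack(a,d)): drop {clear(d), holding(a)}, keep {on(b,e)}, require {clear(a), handempty, on(a,d)}
    → {clear(a), handempty, on(a,d), on(b,e)}
  through step 2 (putdown(g)): drop {handempty}, keep {clear(a), on(a,d), on(b,e)}, require {holding(g)}
    → {clear(a), holding(g), on(a,d), on(b,e)}
  through step 1 (unstack(g,b)): drop {holding(g)}, keep {clear(a), on(a,d), on(b,e)}, require {clear(g), handempty, on(g,b)}
    → {clear(a), clear(g), handempty, on(a,d), on(b,e), on(g,b)}

== RESULT ==
["clear(a)", "clear(g)", "handempty", "on(a,d)", "on(b,e)", "on(g,b)"]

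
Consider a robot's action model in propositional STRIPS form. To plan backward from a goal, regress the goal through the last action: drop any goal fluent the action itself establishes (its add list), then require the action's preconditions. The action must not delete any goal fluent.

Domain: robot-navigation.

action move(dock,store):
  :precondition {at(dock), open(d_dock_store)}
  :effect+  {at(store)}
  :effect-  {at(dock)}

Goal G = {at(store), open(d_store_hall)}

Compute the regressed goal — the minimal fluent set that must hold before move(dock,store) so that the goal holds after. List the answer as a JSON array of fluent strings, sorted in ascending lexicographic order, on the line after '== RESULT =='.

Compute (G \ add) ∪ pre:
  G ∩ del = {}  (empty — regression defined)
  G \ add = {at(store), open(d_store_hall)} \ {at(store)} = {open(d_store_hall)}
  ∪ pre   = {open(d_store_hall)} ∪ {at(dock), open(d_dock_store)}
          = {at(dock), open(d_dock_store), open(d_store_hall)}

== RESULT ==
["at(dock)", "open(d_dock_store)", "open(d_store_hall)"]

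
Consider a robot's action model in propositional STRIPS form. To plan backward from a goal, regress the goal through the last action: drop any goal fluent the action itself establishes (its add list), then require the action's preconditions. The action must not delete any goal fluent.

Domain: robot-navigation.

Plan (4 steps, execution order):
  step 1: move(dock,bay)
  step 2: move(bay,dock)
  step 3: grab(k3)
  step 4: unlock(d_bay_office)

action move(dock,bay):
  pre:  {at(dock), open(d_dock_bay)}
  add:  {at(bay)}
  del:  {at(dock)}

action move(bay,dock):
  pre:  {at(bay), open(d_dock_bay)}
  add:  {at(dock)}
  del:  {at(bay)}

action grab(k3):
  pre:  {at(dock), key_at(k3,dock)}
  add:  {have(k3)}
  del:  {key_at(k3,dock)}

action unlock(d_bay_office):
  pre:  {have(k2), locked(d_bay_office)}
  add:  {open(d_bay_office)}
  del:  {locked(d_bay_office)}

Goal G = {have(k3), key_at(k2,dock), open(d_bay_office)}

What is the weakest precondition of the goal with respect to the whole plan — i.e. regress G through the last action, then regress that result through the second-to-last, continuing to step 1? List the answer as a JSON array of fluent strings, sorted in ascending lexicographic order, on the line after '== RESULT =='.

Regress step by step:
  through step 4 (unlock(d_bay_office)): drop {open(d_bay_office)}, keep {have(k3), key_at(k2,dock)}, require {have(k2), locked(d_bay_office)}
    → {have(k2), have(k3), key_at(k2,dock), locked(d_bay_office)}
  through step 3 (grab(k3)): drop {have(k3)}, keep {have(k2), key_at(k2,dock), locked(d_bay_office)}, require {at(dock), key_at(k3,dock)}
    → {at(dock), have(k2), key_at(k2,dock), key_at(k3,dock), locked(d_bay_office)}
  through step 2 (move(bay,dock)): drop {at(dock)}, keep {have(k2), key_at(k2,dock), key_at(k3,dock), locked(d_bay_office)}, require {at(bay), open(d_dock_bay)}
    → {at(bay), have(k2), key_at(k2,dock), key_at(k3,dock), locked(d_bay_office), open(d_dock_bay)}
  through step 1 (move(dock,bay)): drop {at(bay)}, keep {have(k2), key_at(k2,dock), key_at(k3,dock), locked(d_bay_office), open(d_dock_bay)}, require {at(dock), open(d_dock_bay)}
    → {at(dock), have(k2), key_at(k2,dock), key_at(k3,dock), locked(d_bay_office), open(d_dock_bay)}

== RESULT ==
["at(dock)", "have(k2)", "key_at(k2,dock)", "key_at(k3,dock)", "locked(d_bay_office)", "open(d_dock_bay)"]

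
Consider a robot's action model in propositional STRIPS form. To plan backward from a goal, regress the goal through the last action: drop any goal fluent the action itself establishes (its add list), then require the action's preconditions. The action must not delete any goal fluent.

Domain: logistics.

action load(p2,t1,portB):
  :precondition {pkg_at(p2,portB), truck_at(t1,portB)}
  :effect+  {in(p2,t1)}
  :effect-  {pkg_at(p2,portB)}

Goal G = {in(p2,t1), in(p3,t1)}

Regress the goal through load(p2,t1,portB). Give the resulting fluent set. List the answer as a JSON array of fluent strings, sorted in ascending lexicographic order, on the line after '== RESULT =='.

Compute (G \ add) ∪ pre:
  G ∩ del = {}  (empty — regression defined)
  G \ add = {in(p2,t1), in(p3,t1)} \ {in(p2,t1)} = {in(p3,t1)}
  ∪ pre   = {in(p3,t1)} ∪ {pkg_at(p2,portB), truck_at(t1,portB)}
          = {in(p3,t1), pkg_at(p2,portB), truck_at(t1,portB)}

== RESULT ==
["in(p3,t1)", "pkg_at(p2,portB)", "truck_at(t1,portB)"]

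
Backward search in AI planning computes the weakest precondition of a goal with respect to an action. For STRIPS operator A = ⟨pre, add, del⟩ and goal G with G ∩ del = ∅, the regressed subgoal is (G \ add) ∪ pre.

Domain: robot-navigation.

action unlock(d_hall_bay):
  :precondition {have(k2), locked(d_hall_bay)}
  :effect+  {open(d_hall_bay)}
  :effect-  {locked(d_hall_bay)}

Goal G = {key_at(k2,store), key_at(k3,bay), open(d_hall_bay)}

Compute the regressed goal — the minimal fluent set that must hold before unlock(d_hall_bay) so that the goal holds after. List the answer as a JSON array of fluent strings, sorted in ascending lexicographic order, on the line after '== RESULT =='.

Compute (G \ add) ∪ pre:
  G ∩ del = {}  (empty — regression defined)
  G \ add = {key_at(k2,store), key_at(k3,bay), open(d_hall_bay)} \ {open(d_hall_bay)} = {key_at(k2,store), key_at(k3,bay)}
  ∪ pre   = {key_at(k2,store), key_at(k3,bay)} ∪ {have(k2), locked(d_hall_bay)}
          = {have(k2), key_at(k2,store), key_at(k3,bay), locked(d_hall_bay)}

== RESULT ==
["have(k2)", "key_at(k2,store)", "key_at(k3,bay)", "locked(d_hall_bay)"]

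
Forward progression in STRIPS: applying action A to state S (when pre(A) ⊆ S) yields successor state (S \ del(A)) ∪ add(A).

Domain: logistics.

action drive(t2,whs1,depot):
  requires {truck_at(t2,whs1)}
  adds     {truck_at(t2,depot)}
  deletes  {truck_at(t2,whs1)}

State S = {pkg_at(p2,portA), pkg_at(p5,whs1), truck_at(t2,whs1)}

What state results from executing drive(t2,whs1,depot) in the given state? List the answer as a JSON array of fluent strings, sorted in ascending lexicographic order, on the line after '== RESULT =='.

Compute (S \ del) ∪ add:
  pre ⊆ S: {truck_at(t2,whs1)} ⊆ S  — applicable
  S \ del = {pkg_at(p2,portA), pkg_at(p5,whs1)}
  ∪ add   = {pkg_at(p2,portA), pkg_at(p5,whs1), truck_at(t2,depot)}

== RESULT ==
["pkg_at(p2,portA)", "pkg_at(p5,whs1)", "truck_at(t2,depot)"]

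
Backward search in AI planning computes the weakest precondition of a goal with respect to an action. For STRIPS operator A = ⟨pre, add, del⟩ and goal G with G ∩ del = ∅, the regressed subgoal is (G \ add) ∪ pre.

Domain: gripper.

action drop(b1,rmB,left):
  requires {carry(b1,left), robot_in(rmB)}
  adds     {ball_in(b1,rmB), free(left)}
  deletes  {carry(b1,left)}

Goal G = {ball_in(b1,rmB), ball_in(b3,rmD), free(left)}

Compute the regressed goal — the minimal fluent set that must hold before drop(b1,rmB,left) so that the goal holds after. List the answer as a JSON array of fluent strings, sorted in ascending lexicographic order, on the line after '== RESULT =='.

Compute (G \ add) ∪ pre:
  G ∩ del = {}  (empty — regression defined)
  G \ add = {ball_in(b1,rmB), ball_in(b3,rmD), free(left)} \ {ball_in(b1,rmB), free(left)} = {ball_in(b3,rmD)}
  ∪ pre   = {ball_in(b3,rmD)} ∪ {carry(b1,left), robot_in(rmB)}
          = {ball_in(b3,rmD), carry(b1,left), robot_in(rmB)}

== RESULT ==
["ball_in(b3,rmD)", "carry(b1,left)", "robot_in(rmB)"]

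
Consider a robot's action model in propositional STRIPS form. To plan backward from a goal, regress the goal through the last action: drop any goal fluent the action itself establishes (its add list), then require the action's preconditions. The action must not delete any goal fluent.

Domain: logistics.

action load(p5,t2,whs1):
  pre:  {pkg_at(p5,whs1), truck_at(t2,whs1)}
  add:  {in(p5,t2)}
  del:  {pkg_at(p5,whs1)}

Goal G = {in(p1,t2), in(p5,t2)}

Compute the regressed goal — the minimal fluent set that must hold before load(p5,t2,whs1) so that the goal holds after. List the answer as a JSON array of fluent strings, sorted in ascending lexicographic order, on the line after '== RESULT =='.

Compute (G \ add) ∪ pre:
  G ∩ del = {}  (empty — regression defined)
  G \ add = {in(p1,t2), in(p5,t2)} \ {in(p5,t2)} = {in(p1,t2)}
  ∪ pre   = {in(p1,t2)} ∪ {pkg_at(p5,whs1), truck_at(t2,whs1)}
          = {in(p1,t2), pkg_at(p5,whs1), truck_at(t2,whs1)}

== RESULT ==
["in(p1,t2)", "pkg_at(p5,whs1)", "truck_at(t2,whs1)"]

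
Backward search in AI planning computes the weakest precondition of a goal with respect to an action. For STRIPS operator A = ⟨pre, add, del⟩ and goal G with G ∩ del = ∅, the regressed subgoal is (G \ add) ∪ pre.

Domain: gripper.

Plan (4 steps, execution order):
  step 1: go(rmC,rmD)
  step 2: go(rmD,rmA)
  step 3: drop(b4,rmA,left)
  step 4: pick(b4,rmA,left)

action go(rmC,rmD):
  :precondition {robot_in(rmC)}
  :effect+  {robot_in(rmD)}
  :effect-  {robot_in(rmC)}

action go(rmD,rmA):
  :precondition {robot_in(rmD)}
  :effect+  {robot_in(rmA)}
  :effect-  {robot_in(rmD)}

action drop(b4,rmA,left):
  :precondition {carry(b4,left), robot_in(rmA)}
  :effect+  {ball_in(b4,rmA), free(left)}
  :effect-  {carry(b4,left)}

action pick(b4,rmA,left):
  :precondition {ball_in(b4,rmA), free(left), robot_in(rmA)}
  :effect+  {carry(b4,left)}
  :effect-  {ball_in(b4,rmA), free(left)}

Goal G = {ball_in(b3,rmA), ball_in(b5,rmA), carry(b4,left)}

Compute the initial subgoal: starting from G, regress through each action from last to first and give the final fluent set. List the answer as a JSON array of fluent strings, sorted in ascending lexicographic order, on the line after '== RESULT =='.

Regress step by step:
  through step 4 (pick(b4,rmA,left)): drop {carry(b4,left)}, keep {ball_in(b3,rmA), ball_in(b5,rmA)}, require {ball_in(b4,rmA), free(left), robot_in(rmA)}
    → {ball_in(b3,rmA), ball_in(b4,rmA), ball_in(b5,rmA), free(left), robot_in(rmA)}
  through step 3 (drop(b4,rmA,left)): drop {ball_in(b4,rmA), free(left)}, keep {ball_in(b3,rmA), ball_in(b5,rmA), robot_in(rmA)}, require {carry(b4,left), robot_in(rmA)}
    → {ball_in(b3,rmA), ball_in(b5,rmA), carry(b4,left), robot_in(rmA)}
  through step 2 (go(rmD,rmA)): drop {robot_in(rmA)}, keep {ball_in(b3,rmA), ball_in(b5,rmA), carry(b4,left)}, require {robot_in(rmD)}
    → {ball_in(b3,rmA), ball_in(b5,rmA), carry(b4,left), robot_in(rmD)}
  through step 1 (go(rmC,rmD)): drop {robot_in(rmD)}, keep {ball_in(b3,rmA), ball_in(b5,rmA), carry(b4,left)}, require {robot_in(rmC)}
    → {ball_in(b3,rmA), ball_in(b5,rmA), carry(b4,left), robot_in(rmC)}

== RESULT ==
["ball_in(b3,rmA)", "ball_in(b5,rmA)", "carry(b4,left)", "robot_in(rmC)"]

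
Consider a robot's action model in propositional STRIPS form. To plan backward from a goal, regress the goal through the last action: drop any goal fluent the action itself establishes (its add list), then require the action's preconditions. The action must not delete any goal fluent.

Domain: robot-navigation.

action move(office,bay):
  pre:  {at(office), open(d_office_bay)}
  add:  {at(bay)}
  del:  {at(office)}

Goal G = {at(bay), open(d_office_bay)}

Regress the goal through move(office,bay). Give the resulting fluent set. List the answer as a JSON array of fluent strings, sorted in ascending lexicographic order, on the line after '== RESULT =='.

Compute (G \ add) ∪ pre:
  G ∩ del = {}  (empty — regression defined)
  G \ add = {at(bay), open(d_office_bay)} \ {at(bay)} = {open(d_office_bay)}
  ∪ pre   = {open(d_office_bay)} ∪ {at(office), open(d_office_bay)}
          = {at(office), open(d_office_bay)}

== RESULT ==
["at(office)", "open(d_office_bay)"]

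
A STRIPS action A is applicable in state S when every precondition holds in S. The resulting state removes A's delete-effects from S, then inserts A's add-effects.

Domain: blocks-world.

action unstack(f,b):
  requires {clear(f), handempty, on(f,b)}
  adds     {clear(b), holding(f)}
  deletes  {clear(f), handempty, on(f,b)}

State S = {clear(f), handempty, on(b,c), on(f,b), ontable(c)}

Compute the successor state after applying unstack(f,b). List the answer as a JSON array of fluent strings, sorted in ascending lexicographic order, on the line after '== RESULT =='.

Compute (S \ del) ∪ add:
  pre ⊆ S: {clear(f), handempty, on(f,b)} ⊆ S  — applicable
  S \ del = {on(b,c), ontable(c)}
  ∪ add   = {clear(b), holding(f), on(b,c), ontable(c)}

== RESULT ==
["clear(b)", "holding(f)", "on(b,c)", "ontable(c)"]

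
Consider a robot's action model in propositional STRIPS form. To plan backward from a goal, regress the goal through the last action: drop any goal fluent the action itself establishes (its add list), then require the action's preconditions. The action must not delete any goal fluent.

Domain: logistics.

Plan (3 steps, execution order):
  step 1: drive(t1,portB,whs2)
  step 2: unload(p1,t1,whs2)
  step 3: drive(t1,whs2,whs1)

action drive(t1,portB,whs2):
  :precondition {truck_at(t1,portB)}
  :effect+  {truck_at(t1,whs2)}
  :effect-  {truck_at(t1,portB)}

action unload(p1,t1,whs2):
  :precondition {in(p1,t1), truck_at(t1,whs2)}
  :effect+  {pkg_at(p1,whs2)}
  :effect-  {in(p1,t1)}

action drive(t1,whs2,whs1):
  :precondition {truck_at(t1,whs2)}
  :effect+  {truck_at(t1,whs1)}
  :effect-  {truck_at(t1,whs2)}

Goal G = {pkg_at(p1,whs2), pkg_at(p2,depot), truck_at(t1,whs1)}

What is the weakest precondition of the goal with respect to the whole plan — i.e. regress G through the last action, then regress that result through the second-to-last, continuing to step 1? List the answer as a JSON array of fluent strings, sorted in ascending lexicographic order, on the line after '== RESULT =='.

Work backward from the goal:
  through step 3 (drive(t1,whs2,whs1)): drop {truck_at(t1,whs1)}, keep {pkg_at(p1,whs2), pkg_at(p2,depot)}, require {truck_at(t1,whs2)}
    → {pkg_at(p1,whs2), pkg_at(p2,depot), truck_at(t1,whs2)}
  through step 2 (unload(p1,t1,whs2)): drop {pkg_at(p1,whs2)}, keep {pkg_at(p2,depot), truck_at(t1,whs2)}, require {in(p1,t1), truck_at(t1,whs2)}
    → {in(p1,t1), pkg_at(p2,depot), truck_at(t1,whs2)}
  through step 1 (drive(t1,portB,whs2)): drop {truck_at(t1,whs2)}, keep {in(p1,t1), pkg_at(p2,depot)}, require {truck_at(t1,portB)}
    → {in(p1,t1), pkg_at(p2,depot), truck_at(t1,portB)}

== RESULT ==
["in(p1,t1)", "pkg_at(p2,depot)", "truck_at(t1,portB)"]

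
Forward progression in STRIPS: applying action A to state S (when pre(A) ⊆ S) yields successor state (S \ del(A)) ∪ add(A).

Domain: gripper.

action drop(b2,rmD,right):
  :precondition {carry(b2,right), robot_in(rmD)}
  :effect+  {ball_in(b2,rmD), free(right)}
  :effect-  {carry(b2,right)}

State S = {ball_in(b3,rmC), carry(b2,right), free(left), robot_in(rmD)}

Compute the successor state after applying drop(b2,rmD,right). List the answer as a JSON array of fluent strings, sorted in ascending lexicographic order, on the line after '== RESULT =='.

Progress:
  pre ⊆ S: {carry(b2,right), robot_in(rmD)} ⊆ S  — applicable
  S \ del = {ball_in(b3,rmC), free(left), robot_in(rmD)}
  ∪ add   = {ball_in(b2,rmD), ball_in(b3,rmC), free(left), free(right), robot_in(rmD)}

== RESULT ==
["ball_in(b2,rmD)", "ball_in(b3,rmC)", "free(left)", "free(right)", "robot_in(rmD)"]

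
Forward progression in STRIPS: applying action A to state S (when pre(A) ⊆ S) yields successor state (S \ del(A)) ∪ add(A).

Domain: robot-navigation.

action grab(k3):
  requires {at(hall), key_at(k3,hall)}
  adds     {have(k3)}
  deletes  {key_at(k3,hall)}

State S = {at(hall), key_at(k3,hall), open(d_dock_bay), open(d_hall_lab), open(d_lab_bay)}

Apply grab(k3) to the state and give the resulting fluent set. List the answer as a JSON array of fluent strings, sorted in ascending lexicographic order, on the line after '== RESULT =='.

Progress:
  pre ⊆ S: {at(hall), key_at(k3,hall)} ⊆ S  — applicable
  S \ del = {at(hall), open(d_dock_bay), open(d_hall_lab), open(d_lab_bay)}
  ∪ add   = {at(hall), have(k3), open(d_dock_bay), open(d_hall_lab), open(d_lab_bay)}

== RESULT ==
["at(hall)", "have(k3)", "open(d_dock_bay)", "open(d_hall_lab)", "open(d_lab_bay)"]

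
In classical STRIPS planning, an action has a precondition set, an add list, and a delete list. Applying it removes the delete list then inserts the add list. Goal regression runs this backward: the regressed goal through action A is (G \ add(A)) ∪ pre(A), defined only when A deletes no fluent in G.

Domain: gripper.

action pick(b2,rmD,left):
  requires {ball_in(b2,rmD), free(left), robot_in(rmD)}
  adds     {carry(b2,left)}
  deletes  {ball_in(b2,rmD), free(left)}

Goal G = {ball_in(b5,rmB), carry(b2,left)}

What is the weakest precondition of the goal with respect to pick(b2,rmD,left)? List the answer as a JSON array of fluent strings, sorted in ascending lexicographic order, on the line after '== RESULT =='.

Compute (G \ add) ∪ pre:
  G ∩ del = {}  (empty — regression defined)
  G \ add = {ball_in(b5,rmB), carry(b2,left)} \ {carry(b2,left)} = {ball_in(b5,rmB)}
  ∪ pre   = {ball_in(b5,rmB)} ∪ {ball_in(b2,rmD), free(left), robot_in(rmD)}
          = {ball_in(b2,rmD), ball_in(b5,rmB), free(left), robot_in(rmD)}

== RESULT ==
["ball_in(b2,rmD)", "ball_in(b5,rmB)", "free(left)", "robot_in(rmD)"]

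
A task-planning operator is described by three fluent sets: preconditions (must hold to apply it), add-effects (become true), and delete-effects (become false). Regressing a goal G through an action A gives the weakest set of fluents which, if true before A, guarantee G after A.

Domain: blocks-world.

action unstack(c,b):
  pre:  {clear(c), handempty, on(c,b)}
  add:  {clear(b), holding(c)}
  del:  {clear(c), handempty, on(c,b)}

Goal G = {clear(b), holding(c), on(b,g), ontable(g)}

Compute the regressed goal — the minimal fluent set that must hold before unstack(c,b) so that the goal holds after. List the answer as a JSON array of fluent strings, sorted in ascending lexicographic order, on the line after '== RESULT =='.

Regress:
  G ∩ del = {}  (empty — regression defined)
  G \ add = {clear(b), holding(c), on(b,g), ontable(g)} \ {clear(b), holding(c)} = {on(b,g), ontable(g)}
  ∪ pre   = {on(b,g), ontable(g)} ∪ {clear(c), handempty, on(c,b)}
          = {clear(c), handempty, on(b,g), on(c,b), ontable(g)}

== RESULT ==
["clear(c)", "handempty", "on(b,g)", "on(c,b)", "ontable(g)"]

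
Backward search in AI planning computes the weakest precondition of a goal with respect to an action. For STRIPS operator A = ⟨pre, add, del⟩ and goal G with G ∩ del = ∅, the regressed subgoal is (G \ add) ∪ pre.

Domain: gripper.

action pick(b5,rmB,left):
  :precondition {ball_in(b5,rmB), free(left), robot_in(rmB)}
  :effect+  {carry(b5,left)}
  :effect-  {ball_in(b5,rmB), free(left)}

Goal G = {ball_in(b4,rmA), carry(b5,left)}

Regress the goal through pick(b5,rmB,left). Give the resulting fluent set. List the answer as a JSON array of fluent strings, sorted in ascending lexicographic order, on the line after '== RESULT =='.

Compute (G \ add) ∪ pre:
  G ∩ del = {}  (empty — regression defined)
  G \ add = {ball_in(b4,rmA), carry(b5,left)} \ {carry(b5,left)} = {ball_in(b4,rmA)}
  ∪ pre   = {ball_in(b4,rmA)} ∪ {ball_in(b5,rmB), free(left), robot_in(rmB)}
          = {ball_in(b4,rmA), ball_in(b5,rmB), free(left), robot_in(rmB)}

== RESULT ==
["ball_in(b4,rmA)", "ball_in(b5,rmB)", "free(left)", "robot_in(rmB)"]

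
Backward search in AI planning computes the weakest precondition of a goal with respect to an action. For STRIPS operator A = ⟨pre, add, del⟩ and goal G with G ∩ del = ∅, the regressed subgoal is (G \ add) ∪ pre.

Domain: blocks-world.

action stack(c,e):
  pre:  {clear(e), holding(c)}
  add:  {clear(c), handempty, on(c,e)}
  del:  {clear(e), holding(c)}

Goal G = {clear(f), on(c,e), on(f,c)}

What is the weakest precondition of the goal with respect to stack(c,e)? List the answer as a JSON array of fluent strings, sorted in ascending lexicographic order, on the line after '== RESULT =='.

Regress:
  G ∩ del = {}  (empty — regression defined)
  G \ add = {clear(f), on(c,e), on(f,c)} \ {clear(c), handempty, on(c,e)} = {clear(f), on(f,c)}
  ∪ pre   = {clear(f), on(f,c)} ∪ {clear(e), holding(c)}
          = {clear(e), clear(f), holding(c), on(f,c)}

== RESULT ==
["clear(e)", "clear(f)", "holding(c)", "on(f,c)"]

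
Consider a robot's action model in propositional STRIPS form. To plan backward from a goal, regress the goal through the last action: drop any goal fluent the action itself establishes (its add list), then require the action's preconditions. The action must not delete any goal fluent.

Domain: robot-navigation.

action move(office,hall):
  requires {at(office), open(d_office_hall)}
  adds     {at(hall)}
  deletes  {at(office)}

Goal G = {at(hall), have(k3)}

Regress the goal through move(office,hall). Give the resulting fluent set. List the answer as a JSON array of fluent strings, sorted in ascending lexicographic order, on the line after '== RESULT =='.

Compute (G \ add) ∪ pre:
  G ∩ del = {}  (empty — regression defined)
  G \ add = {at(hall), have(k3)} \ {at(hall)} = {have(k3)}
  ∪ pre   = {have(k3)} ∪ {at(office), open(d_office_hall)}
          = {at(office), have(k3), open(d_office_hall)}

== RESULT ==
["at(office)", "have(k3)", "open(d_office_hall)"]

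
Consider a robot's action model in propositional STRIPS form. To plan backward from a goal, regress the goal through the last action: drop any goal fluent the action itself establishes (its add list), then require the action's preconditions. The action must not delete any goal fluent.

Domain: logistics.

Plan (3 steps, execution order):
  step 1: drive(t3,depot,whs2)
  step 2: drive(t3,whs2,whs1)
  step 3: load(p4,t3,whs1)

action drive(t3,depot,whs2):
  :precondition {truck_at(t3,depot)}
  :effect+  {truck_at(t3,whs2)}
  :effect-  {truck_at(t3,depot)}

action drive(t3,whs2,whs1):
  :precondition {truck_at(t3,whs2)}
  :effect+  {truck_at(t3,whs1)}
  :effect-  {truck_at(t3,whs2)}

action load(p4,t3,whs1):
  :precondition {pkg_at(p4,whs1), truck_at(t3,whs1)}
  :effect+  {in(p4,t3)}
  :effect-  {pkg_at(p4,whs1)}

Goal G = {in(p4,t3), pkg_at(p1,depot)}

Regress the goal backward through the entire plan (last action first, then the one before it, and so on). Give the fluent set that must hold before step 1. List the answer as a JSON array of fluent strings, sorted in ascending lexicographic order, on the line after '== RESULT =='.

Regress step by step:
  through step 3 (load(p4,t3,whs1)): drop {in(p4,t3)}, keep {pkg_at(p1,depot)}, require {pkg_at(p4,whs1), truck_at(t3,whs1)}
    → {pkg_at(p1,depot), pkg_at(p4,whs1), truck_at(t3,whs1)}
  through step 2 (drive(t3,whs2,whs1)): drop {truck_at(t3,whs1)}, keep {pkg_at(p1,depot), pkg_at(p4,whs1)}, require {truck_at(t3,whs2)}
    → {pkg_at(p1,depot), pkg_at(p4,whs1), truck_at(t3,whs2)}
  through step 1 (drive(t3,depot,whs2)): drop {truck_at(t3,whs2)}, keep {pkg_at(p1,depot), pkg_at(p4,whs1)}, require {truck_at(t3,depot)}
    → {pkg_at(p1,depot), pkg_at(p4,whs1), truck_at(t3,depot)}

== RESULT ==
["pkg_at(p1,depot)", "pkg_at(p4,whs1)", "truck_at(t3,depot)"]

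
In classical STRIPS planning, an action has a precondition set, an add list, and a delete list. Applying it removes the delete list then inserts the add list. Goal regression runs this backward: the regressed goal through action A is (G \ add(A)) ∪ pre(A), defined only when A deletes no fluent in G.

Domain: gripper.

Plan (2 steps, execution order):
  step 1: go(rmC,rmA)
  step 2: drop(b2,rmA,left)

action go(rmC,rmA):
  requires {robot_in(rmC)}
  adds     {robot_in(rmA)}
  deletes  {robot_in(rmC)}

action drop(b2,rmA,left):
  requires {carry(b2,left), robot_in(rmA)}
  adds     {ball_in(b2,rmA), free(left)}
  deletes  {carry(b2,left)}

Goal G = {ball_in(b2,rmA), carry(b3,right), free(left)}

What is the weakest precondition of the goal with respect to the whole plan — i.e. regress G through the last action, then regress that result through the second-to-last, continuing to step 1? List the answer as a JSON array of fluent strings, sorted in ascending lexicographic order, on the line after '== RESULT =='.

Work backward from the goal:
  through step 2 (drop(b2,rmA,left)): drop {ball_in(b2,rmA), free(left)}, keep {carry(b3,right)}, require {carry(b2,left), robot_in(rmA)}
    → {carry(b2,left), carry(b3,right), robot_in(rmA)}
  through step 1 (go(rmC,rmA)): drop {robot_in(rmA)}, keep {carry(b2,left), carry(b3,right)}, require {robot_in(rmC)}
    → {carry(b2,left), carry(b3,right), robot_in(rmC)}

== RESULT ==
["carry(b2,left)", "carry(b3,right)", "robot_in(rmC)"]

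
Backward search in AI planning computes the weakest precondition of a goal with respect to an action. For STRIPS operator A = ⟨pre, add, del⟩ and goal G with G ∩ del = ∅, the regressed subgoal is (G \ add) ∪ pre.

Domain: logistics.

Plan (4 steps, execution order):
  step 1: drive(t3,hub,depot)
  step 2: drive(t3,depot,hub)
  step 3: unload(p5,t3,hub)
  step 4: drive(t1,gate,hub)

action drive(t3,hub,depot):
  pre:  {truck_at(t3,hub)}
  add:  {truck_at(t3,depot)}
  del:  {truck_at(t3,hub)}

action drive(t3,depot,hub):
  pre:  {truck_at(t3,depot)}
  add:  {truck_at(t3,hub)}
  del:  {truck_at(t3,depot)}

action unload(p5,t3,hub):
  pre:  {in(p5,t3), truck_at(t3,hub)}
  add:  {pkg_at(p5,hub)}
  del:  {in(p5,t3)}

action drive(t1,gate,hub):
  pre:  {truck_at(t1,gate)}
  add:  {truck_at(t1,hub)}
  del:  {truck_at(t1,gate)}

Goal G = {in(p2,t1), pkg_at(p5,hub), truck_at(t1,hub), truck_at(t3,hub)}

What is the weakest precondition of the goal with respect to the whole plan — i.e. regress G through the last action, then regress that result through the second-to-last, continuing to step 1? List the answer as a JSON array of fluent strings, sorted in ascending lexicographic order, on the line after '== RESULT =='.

Work backward from the goal:
  through step 4 (drive(t1,gate,hub)): drop {truck_at(t1,hub)}, keep {in(p2,t1), pkg_at(p5,hub), truck_at(t3,hub)}, require {truck_at(t1,gate)}
    → {in(p2,t1), pkg_at(p5,hub), truck_at(t1,gate), truck_at(t3,hub)}
  through step 3 (unload(p5,t3,hub)): drop {pkg_at(p5,hub)}, keep {in(p2,t1), truck_at(t1,gate), truck_at(t3,hub)}, require {in(p5,t3), truck_at(t3,hub)}
    → {in(p2,t1), in(p5,t3), truck_at(t1,gate), truck_at(t3,hub)}
  through step 2 (drive(t3,depot,hub)): drop {truck_at(t3,hub)}, keep {in(p2,t1), in(p5,t3), truck_at(t1,gate)}, require {truck_at(t3,depot)}
    → {in(p2,t1), in(p5,t3), truck_at(t1,gate), truck_at(t3,depot)}
  through step 1 (drive(t3,hub,depot)): drop {truck_at(t3,depot)}, keep {in(p2,t1), in(p5,t3), truck_at(t1,gate)}, require {truck_at(t3,hub)}
    → {in(p2,t1), in(p5,t3), truck_at(t1,gate), truck_at(t3,hub)}

== RESULT ==
["in(p2,t1)", "in(p5,t3)", "truck_at(t1,gate)", "truck_at(t3,hub)"]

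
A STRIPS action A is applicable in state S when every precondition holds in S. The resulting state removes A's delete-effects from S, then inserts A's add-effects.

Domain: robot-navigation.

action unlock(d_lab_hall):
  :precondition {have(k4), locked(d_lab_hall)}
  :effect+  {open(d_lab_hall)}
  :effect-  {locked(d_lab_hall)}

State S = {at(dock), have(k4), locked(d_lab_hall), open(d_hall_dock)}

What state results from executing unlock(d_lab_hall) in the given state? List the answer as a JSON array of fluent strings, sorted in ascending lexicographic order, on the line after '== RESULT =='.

Progress:
  pre ⊆ S: {have(k4), locked(d_lab_hall)} ⊆ S  — applicable
  S \ del = {at(dock), have(k4), open(d_hall_dock)}
  ∪ add   = {at(dock), have(k4), open(d_hall_dock), open(d_lab_hall)}

== RESULT ==
["at(dock)", "have(k4)", "open(d_hall_dock)", "open(d_lab_hall)"]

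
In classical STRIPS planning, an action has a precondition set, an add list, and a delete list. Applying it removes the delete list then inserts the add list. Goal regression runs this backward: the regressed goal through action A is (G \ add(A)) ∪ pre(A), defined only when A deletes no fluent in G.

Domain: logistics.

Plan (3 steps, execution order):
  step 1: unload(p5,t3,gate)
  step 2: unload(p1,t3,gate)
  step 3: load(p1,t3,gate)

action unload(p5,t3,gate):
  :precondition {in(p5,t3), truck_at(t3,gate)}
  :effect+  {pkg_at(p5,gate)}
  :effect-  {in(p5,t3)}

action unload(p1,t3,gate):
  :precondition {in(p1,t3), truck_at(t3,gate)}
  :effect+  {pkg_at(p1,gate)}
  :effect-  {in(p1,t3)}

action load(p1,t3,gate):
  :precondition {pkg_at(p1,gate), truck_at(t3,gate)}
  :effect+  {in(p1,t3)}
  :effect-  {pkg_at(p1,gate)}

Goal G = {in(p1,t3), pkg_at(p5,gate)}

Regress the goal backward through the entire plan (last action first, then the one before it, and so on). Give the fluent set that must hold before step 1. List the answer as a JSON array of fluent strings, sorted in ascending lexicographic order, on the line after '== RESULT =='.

Work backward from the goal:
  through step 3 (load(p1,t3,gate)): drop {in(p1,t3)}, keep {pkg_at(p5,gate)}, require {pkg_at(p1,gate), truck_at(t3,gate)}
    → {pkg_at(p1,gate), pkg_at(p5,gate), truck_at(t3,gate)}
  through step 2 (unload(p1,t3,gate)): drop {pkg_at(p1,gate)}, keep {pkg_at(p5,gate), truck_at(t3,gate)}, require {in(p1,t3), truck_at(t3,gate)}
    → {in(p1,t3), pkg_at(p5,gate), truck_at(t3,gate)}
  through step 1 (unload(p5,t3,gate)): drop {pkg_at(p5,gate)}, keep {in(p1,t3), truck_at(t3,gate)}, require {in(p5,t3), truck_at(t3,gate)}
    → {in(p1,t3), in(p5,t3), truck_at(t3,gate)}

== RESULT ==
["in(p1,t3)", "in(p5,t3)", "truck_at(t3,gate)"]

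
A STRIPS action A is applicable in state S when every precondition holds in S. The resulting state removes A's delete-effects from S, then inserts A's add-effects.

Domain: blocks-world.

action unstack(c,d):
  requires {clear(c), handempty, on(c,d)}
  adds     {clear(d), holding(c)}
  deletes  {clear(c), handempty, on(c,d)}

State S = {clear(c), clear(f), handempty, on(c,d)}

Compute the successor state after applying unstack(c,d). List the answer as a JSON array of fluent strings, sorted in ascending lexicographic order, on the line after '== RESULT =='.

Progress:
  pre ⊆ S: {clear(c), handempty, on(c,d)} ⊆ S  — applicable
  S \ del = {clear(f)}
  ∪ add   = {clear(d), clear(f), holding(c)}

== RESULT ==
["clear(d)", "clear(f)", "holding(c)"]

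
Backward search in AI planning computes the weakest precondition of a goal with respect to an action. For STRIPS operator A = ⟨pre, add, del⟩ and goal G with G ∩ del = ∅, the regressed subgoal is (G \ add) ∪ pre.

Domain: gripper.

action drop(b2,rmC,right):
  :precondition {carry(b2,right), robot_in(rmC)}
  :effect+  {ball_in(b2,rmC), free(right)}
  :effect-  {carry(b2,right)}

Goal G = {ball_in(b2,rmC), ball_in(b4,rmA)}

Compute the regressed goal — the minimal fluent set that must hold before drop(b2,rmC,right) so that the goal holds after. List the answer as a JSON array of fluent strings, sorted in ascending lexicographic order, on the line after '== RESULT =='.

Compute (G \ add) ∪ pre:
  G ∩ del = {}  (empty — regression defined)
  G \ add = {ball_in(b2,rmC), ball_in(b4,rmA)} \ {ball_in(b2,rmC), free(right)} = {ball_in(b4,rmA)}
  ∪ pre   = {ball_in(b4,rmA)} ∪ {carry(b2,right), robot_in(rmC)}
          = {ball_in(b4,rmA), carry(b2,right), robot_in(rmC)}

== RESULT ==
["ball_in(b4,rmA)", "carry(b2,right)", "robot_in(rmC)"]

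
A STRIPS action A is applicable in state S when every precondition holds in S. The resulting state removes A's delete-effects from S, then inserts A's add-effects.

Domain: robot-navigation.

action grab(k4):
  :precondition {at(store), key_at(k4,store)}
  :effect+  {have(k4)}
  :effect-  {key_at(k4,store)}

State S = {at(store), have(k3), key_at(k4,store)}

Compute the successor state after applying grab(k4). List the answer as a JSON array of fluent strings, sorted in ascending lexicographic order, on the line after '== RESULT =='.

Compute (S \ del) ∪ add:
  pre ⊆ S: {at(store), key_at(k4,store)} ⊆ S  — applicable
  S \ del = {at(store), have(k3)}
  ∪ add   = {at(store), have(k3), have(k4)}

== RESULT ==
["at(store)", "have(k3)", "have(k4)"]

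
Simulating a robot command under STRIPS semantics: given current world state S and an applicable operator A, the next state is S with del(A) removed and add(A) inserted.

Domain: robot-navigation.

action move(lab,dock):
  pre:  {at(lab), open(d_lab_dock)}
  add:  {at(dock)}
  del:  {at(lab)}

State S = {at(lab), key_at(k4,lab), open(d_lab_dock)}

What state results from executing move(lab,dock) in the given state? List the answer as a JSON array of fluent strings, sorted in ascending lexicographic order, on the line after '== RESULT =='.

Progress:
  pre ⊆ S: {at(lab), open(d_lab_dock)} ⊆ S  — applicable
  S \ del = {key_at(k4,lab), open(d_lab_dock)}
  ∪ add   = {at(dock), key_at(k4,lab), open(d_lab_dock)}

== RESULT ==
["at(dock)", "key_at(k4,lab)", "open(d_lab_dock)"]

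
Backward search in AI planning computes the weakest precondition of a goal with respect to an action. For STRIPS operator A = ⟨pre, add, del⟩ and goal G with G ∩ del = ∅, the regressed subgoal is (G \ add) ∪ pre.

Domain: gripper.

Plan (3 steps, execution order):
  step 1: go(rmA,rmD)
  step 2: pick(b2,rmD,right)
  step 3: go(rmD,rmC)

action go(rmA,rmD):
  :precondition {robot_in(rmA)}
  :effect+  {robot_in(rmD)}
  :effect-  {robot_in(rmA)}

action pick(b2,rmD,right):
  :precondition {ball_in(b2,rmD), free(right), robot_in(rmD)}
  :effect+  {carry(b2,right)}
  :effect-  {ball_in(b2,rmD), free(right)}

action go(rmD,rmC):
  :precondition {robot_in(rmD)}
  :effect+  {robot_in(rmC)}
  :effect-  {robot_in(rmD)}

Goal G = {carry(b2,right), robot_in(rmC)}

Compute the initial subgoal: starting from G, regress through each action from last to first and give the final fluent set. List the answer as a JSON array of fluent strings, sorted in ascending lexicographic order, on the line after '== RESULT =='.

Work backward from the goal:
  through step 3 (go(rmD,rmC)): drop {robot_in(rmC)}, keep {carry(b2,right)}, require {robot_in(rmD)}
    → {carry(b2,right), robot_in(rmD)}
  through step 2 (pick(b2,rmD,right)): drop {carry(b2,right)}, keep {robot_in(rmD)}, require {ball_in(b2,rmD), free(right), robot_in(rmD)}
    → {ball_in(b2,rmD), free(right), robot_in(rmD)}
  through step 1 (go(rmA,rmD)): drop {robot_in(rmD)}, keep {ball_in(b2,rmD), free(right)}, require {robot_in(rmA)}
    → {ball_in(b2,rmD), free(right), robot_in(rmA)}

== RESULT ==
["ball_in(b2,rmD)", "free(right)", "robot_in(rmA)"]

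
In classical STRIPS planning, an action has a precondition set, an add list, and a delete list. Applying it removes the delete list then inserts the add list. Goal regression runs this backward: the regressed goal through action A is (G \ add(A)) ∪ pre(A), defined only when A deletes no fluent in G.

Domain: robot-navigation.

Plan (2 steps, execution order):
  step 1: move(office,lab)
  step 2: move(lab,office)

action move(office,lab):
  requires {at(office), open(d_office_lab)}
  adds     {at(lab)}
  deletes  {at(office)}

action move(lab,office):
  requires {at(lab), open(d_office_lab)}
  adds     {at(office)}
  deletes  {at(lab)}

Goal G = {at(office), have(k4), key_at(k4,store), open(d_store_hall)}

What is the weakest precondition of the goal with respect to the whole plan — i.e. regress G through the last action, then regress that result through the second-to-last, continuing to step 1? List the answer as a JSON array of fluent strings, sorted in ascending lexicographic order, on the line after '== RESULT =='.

Regress step by step:
  through step 2 (move(lab,office)): drop {at(office)}, keep {have(k4), key_at(k4,store), open(d_store_hall)}, require {at(lab), open(d_office_lab)}
    → {at(lab), have(k4), key_at(k4,store), open(d_office_lab), open(d_store_hall)}
  through step 1 (move(office,lab)): drop {at(lab)}, keep {have(k4), key_at(k4,store), open(d_office_lab), open(d_store_hall)}, require {at(office), open(d_office_lab)}
    → {at(office), have(k4), key_at(k4,store), open(d_office_lab), open(d_store_hall)}

== RESULT ==
["at(office)", "have(k4)", "key_at(k4,store)", "open(d_office_lab)", "open(d_store_hall)"]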